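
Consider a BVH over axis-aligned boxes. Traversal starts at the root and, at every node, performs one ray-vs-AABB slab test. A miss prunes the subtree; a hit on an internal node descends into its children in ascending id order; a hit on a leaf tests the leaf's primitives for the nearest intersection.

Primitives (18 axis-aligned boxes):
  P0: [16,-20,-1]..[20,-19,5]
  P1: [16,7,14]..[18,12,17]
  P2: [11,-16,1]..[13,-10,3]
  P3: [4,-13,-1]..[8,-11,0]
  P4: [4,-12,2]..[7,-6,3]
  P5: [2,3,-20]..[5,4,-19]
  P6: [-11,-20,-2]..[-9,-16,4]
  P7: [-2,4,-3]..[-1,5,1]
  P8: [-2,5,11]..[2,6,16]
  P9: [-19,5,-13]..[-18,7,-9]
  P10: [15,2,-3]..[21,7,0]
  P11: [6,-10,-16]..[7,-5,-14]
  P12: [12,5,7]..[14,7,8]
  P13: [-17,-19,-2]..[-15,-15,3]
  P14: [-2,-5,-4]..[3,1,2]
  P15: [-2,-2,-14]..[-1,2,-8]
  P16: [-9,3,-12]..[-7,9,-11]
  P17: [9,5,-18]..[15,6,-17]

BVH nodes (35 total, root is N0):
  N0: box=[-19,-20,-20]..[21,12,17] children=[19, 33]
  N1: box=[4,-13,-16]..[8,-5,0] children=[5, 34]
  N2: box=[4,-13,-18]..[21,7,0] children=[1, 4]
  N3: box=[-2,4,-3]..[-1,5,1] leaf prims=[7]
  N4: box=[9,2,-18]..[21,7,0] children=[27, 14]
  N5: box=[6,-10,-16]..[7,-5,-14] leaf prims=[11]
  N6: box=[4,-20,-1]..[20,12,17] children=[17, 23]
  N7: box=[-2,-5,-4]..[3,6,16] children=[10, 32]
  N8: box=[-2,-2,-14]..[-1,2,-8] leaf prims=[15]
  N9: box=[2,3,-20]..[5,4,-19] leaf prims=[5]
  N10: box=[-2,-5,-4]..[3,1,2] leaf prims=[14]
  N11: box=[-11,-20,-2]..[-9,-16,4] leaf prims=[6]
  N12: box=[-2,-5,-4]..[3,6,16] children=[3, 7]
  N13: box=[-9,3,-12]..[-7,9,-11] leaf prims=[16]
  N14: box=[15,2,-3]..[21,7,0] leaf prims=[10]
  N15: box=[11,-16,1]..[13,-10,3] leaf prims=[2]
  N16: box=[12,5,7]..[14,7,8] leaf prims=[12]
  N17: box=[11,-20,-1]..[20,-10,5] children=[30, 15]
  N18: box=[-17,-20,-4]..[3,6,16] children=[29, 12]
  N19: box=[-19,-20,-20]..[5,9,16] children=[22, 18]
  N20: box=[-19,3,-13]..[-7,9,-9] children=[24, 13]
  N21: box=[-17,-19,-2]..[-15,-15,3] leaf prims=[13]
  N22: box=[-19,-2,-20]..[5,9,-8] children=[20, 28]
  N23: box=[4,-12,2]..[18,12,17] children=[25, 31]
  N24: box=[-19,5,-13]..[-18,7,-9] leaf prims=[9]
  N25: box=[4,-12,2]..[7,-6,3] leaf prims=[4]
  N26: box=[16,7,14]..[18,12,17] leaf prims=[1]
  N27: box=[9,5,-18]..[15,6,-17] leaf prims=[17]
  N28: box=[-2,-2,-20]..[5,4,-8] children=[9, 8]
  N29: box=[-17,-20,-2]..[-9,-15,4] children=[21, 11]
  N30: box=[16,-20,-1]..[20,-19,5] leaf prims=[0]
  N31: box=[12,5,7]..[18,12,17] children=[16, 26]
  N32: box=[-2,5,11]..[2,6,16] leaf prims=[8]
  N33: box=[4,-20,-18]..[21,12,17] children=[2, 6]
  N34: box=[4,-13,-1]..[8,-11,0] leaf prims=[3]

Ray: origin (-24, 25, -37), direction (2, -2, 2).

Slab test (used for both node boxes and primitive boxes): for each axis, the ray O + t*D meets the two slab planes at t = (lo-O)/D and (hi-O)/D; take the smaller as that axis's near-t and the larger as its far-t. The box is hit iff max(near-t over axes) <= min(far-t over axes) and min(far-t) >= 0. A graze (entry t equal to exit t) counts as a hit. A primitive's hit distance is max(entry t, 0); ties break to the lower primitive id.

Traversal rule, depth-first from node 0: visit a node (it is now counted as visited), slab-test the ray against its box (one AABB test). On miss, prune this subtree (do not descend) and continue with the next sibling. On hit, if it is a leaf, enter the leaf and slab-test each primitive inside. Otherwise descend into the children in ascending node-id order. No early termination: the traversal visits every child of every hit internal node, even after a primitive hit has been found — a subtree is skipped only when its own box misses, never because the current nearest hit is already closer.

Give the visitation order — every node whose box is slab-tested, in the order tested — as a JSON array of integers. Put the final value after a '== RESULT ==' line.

Trace the traversal:
N0 x:[5/2,45/2] y:[13/2,45/2] z:[17/2,27] -> hit [17/2,45/2], descend [19, 33]
  N19 x:[5/2,29/2] y:[8,45/2] z:[17/2,53/2] -> hit [17/2,29/2], descend [18, 22]
    N18 x:[7/2,27/2] y:[19/2,45/2] z:[33/2,53/2] -> miss, prune
    N22 x:[5/2,29/2] y:[8,27/2] z:[17/2,29/2] -> hit [17/2,27/2], descend [20, 28]
      N20 x:[5/2,17/2] y:[8,11] z:[12,14] -> miss, prune
      N28 x:[11,29/2] y:[21/2,27/2] z:[17/2,29/2] -> hit [11,27/2], descend [8, 9]
        N8 x:[11,23/2] y:[23/2,27/2] z:[23/2,29/2] -> hit [23/2,23/2] leaf, test {P15@t=23/2}
        N9 x:[13,29/2] y:[21/2,11] z:[17/2,9] -> miss, prune
  N33 x:[14,45/2] y:[13/2,45/2] z:[19/2,27] -> hit [14,45/2], descend [2, 6]
    N2 x:[14,45/2] y:[9,19] z:[19/2,37/2] -> hit [14,37/2], descend [1, 4]
      N1 x:[14,16] y:[15,19] z:[21/2,37/2] -> hit [15,16], descend [5, 34]
        N5 x:[15,31/2] y:[15,35/2] z:[21/2,23/2] -> miss, prune
        N34 x:[14,16] y:[18,19] z:[18,37/2] -> miss, prune
      N4 x:[33/2,45/2] y:[9,23/2] z:[19/2,37/2] -> miss, prune
    N6 x:[14,22] y:[13/2,45/2] z:[18,27] -> hit [18,22], descend [17, 23]
      N17 x:[35/2,22] y:[35/2,45/2] z:[18,21] -> hit [18,21], descend [15, 30]
        N15 x:[35/2,37/2] y:[35/2,41/2] z:[19,20] -> miss, prune
        N30 x:[20,22] y:[22,45/2] z:[18,21] -> miss, prune
      N23 x:[14,21] y:[13/2,37/2] z:[39/2,27] -> miss, prune

19 AABB tests over nodes [0, 19, 18, 22, 20, 28, 8, 9, 33, 2, 1, 5, 34, 4, 6, 17, 15, 30, 23]; 1 leaf entered; closest P15.

== RESULT ==
[0, 19, 18, 22, 20, 28, 8, 9, 33, 2, 1, 5, 34, 4, 6, 17, 15, 30, 23]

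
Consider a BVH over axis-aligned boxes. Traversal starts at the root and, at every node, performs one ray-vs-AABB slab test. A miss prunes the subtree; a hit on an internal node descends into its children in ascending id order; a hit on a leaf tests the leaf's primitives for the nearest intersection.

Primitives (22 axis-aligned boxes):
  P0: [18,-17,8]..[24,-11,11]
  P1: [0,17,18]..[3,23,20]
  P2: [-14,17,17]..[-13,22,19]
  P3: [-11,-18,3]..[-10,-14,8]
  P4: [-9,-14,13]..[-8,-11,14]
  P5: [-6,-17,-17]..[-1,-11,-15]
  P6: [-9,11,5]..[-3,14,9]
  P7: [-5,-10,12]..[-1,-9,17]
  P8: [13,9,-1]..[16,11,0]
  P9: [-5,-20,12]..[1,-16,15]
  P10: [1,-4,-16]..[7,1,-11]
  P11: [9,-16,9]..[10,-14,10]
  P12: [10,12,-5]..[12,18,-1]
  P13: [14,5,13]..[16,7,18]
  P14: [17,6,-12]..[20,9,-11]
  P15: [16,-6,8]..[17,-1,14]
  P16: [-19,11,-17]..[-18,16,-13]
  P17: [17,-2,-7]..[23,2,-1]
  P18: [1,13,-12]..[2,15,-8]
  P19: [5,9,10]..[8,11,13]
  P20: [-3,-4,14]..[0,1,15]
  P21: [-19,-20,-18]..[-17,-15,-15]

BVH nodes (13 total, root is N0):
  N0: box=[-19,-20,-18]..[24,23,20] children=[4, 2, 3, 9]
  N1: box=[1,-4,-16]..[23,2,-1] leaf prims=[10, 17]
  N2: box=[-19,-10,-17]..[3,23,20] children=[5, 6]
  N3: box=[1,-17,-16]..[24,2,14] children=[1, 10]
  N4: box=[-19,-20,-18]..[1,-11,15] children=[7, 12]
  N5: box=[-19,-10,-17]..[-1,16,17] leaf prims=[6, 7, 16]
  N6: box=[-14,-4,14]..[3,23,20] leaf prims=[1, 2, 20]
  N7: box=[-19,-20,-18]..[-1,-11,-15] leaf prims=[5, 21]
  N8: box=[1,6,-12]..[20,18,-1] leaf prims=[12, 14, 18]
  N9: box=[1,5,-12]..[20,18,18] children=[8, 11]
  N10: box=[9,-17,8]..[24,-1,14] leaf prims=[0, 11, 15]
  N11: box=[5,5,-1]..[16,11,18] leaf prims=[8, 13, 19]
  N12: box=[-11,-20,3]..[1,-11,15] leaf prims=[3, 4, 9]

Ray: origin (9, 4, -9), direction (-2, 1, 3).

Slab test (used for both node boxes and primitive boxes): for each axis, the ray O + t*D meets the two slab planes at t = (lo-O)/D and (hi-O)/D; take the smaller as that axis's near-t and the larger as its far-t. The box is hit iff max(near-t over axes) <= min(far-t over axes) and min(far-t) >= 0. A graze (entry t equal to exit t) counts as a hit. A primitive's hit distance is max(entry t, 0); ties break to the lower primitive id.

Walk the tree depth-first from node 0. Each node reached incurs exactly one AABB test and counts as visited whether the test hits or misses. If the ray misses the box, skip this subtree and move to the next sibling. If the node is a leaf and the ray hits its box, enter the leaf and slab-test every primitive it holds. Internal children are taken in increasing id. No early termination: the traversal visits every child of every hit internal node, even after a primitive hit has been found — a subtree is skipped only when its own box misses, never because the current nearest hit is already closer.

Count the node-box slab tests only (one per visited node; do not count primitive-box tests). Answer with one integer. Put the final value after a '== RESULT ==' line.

Trace the traversal:
N0 x:[-15/2,14] y:[-24,19] z:[-3,29/3] -> hit [-3,29/3], descend [2, 3, 4, 9]
  N2 x:[3,14] y:[-14,19] z:[-8/3,29/3] -> hit [3,29/3], descend [5, 6]
    N5 x:[5,14] y:[-14,12] z:[-8/3,26/3] -> hit [5,26/3] leaf, test {P6(miss), P7(miss), P16(miss)}
    N6 x:[3,23/2] y:[-8,19] z:[23/3,29/3] -> hit [23/3,29/3] leaf, test {P1(miss), P2(miss), P20(miss)}
  N3 x:[-15/2,4] y:[-21,-2] z:[-7/3,23/3] -> miss, prune
  N4 x:[4,14] y:[-24,-15] z:[-3,8] -> miss, prune
  N9 x:[-11/2,4] y:[1,14] z:[-1,9] -> hit [1,4], descend [8, 11]
    N8 x:[-11/2,4] y:[2,14] z:[-1,8/3] -> hit [2,8/3] leaf, test {P12(miss), P14(miss), P18(miss)}
    N11 x:[-7/2,2] y:[1,7] z:[8/3,9] -> miss, prune

Visited [0, 2, 5, 6, 3, 4, 9, 8, 11]. Tests: 9 box, 3 leaf. Nearest: miss.

== RESULT ==
9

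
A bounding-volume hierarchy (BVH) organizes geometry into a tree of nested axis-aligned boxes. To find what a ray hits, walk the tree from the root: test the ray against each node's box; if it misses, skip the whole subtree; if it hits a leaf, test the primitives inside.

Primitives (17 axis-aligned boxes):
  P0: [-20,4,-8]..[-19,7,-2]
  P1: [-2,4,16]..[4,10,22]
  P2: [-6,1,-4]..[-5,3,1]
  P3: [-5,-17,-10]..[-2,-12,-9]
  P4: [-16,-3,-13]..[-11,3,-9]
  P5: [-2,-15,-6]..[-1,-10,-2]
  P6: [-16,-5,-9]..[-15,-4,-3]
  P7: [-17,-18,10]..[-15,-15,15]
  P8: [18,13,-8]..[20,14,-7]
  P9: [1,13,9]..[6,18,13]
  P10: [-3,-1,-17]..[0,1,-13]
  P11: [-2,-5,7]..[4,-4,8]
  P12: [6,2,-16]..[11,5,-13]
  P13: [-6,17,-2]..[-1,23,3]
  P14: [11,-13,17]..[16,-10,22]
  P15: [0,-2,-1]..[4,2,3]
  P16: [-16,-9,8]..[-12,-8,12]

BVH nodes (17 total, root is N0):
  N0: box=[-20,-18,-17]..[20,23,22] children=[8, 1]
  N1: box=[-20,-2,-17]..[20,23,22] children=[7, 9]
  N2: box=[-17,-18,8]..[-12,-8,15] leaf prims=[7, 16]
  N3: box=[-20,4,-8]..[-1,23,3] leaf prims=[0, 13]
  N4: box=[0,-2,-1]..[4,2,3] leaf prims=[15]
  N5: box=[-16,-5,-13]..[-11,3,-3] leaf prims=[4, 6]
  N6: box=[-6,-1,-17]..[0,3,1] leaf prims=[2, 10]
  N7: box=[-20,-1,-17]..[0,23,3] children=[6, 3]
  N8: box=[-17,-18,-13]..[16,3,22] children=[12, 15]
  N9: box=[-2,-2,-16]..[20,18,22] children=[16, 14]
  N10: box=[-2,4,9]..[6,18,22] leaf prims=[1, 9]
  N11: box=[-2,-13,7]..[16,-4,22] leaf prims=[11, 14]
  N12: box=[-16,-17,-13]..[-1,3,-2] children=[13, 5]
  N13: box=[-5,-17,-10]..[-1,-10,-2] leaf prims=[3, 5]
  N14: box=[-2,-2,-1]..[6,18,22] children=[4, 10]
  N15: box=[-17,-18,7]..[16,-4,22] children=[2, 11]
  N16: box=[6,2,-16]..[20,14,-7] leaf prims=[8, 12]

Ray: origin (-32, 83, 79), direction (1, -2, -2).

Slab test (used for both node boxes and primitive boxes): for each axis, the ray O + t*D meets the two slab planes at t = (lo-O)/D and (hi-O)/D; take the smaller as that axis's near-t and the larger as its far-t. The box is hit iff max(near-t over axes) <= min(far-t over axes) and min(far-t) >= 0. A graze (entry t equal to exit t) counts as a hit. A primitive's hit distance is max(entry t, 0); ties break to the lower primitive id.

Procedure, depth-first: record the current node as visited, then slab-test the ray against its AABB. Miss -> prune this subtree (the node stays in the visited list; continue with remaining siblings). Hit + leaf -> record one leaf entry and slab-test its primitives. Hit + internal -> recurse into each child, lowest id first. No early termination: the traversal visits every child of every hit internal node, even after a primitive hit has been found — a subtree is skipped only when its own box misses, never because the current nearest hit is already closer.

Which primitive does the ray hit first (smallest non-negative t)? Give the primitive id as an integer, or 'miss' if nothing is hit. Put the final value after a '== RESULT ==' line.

Walk:
N0 x:[12,52] y:[30,101/2] z:[57/2,48] -> hit [30,48], descend [1, 8]
  N1 x:[12,52] y:[30,85/2] z:[57/2,48] -> hit [30,85/2], descend [7, 9]
    N7 x:[12,32] y:[30,42] z:[38,48] -> miss, prune
    N9 x:[30,52] y:[65/2,85/2] z:[57/2,95/2] -> hit [65/2,85/2], descend [14, 16]
      N14 x:[30,38] y:[65/2,85/2] z:[57/2,40] -> hit [65/2,38], descend [4, 10]
        N4 x:[32,36] y:[81/2,85/2] z:[38,40] -> miss, prune
        N10 x:[30,38] y:[65/2,79/2] z:[57/2,35] -> hit [65/2,35] leaf, test {P1(miss), P9@t=33}
      N16 x:[38,52] y:[69/2,81/2] z:[43,95/2] -> miss, prune
  N8 x:[15,48] y:[40,101/2] z:[57/2,46] -> hit [40,46], descend [12, 15]
    N12 x:[16,31] y:[40,50] z:[81/2,46] -> miss, prune
    N15 x:[15,48] y:[87/2,101/2] z:[57/2,36] -> miss, prune

Visited [0, 1, 7, 9, 14, 4, 10, 16, 8, 12, 15]. Tests: 11 box, 1 leaf. Nearest: P9.

== RESULT ==
9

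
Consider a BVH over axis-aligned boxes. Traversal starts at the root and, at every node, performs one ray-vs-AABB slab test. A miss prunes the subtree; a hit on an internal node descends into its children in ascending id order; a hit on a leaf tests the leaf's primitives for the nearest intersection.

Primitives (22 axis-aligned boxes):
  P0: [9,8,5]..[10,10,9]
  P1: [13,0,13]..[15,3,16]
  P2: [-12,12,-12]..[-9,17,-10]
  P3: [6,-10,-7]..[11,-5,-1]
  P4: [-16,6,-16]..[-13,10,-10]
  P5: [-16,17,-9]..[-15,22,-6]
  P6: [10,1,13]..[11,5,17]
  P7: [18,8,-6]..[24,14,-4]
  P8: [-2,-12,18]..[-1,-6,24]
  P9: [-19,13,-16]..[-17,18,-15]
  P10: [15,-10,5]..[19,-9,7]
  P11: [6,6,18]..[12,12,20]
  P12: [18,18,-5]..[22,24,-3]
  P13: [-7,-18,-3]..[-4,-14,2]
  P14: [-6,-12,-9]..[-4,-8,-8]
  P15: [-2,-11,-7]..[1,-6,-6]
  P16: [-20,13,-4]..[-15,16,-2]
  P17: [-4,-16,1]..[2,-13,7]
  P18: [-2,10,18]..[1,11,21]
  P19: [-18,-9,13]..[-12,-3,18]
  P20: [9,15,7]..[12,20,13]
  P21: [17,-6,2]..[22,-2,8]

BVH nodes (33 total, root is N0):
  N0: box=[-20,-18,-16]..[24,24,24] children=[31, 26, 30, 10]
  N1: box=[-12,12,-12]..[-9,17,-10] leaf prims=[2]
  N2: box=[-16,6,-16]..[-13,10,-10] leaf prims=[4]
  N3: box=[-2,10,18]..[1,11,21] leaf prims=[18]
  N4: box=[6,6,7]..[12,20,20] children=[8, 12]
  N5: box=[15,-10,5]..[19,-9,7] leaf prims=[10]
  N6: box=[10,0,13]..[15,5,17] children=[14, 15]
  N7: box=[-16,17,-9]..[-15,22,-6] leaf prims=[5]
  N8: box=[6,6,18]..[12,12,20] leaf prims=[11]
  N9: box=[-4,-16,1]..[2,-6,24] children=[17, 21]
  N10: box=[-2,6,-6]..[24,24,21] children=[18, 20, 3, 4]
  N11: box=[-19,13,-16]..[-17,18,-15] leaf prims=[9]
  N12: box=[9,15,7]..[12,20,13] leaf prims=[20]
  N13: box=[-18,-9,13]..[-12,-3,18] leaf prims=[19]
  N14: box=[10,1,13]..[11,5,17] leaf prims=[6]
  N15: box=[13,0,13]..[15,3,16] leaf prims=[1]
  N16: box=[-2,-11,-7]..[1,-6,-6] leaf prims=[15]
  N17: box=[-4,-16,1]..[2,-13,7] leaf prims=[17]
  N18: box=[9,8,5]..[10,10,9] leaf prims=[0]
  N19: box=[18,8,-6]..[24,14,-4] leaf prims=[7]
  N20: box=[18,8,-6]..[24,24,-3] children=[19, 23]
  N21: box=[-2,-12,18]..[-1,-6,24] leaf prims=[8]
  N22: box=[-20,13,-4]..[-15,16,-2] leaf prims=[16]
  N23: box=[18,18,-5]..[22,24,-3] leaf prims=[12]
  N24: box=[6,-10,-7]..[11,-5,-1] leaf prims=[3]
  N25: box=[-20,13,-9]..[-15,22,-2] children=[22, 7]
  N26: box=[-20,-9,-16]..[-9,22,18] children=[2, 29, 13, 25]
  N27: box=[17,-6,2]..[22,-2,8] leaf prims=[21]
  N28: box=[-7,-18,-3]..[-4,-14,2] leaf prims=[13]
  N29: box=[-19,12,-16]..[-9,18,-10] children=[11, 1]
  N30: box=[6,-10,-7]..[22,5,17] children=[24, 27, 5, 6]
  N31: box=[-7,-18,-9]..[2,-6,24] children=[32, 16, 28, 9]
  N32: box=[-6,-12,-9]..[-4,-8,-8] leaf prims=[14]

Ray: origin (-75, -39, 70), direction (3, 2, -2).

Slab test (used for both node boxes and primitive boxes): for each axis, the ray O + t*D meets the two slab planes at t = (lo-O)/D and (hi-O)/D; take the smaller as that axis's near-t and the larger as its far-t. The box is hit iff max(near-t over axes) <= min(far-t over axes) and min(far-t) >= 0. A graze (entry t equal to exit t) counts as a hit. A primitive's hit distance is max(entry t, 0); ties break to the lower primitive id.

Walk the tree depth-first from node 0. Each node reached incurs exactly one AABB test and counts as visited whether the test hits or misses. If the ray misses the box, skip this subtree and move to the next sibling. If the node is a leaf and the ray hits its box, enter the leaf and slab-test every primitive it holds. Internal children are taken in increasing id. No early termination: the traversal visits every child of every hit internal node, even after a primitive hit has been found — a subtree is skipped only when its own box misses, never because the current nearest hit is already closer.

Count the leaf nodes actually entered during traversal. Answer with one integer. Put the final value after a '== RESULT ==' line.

Traverse from the root:
N0 x:[55/3,33] y:[21/2,63/2] z:[23,43] -> hit [23,63/2], descend [10, 26, 30, 31]
  N10 x:[73/3,33] y:[45/2,63/2] z:[49/2,38] -> hit [49/2,63/2], descend [3, 4, 18, 20]
    N3 x:[73/3,76/3] y:[49/2,25] z:[49/2,26] -> hit [49/2,25] leaf, test {P18@t=49/2}
    N4 x:[27,29] y:[45/2,59/2] z:[25,63/2] -> hit [27,29], descend [8, 12]
      N8 x:[27,29] y:[45/2,51/2] z:[25,26] -> miss, prune
      N12 x:[28,29] y:[27,59/2] z:[57/2,63/2] -> hit [57/2,29] leaf, test {P20@t=57/2}
    N18 x:[28,85/3] y:[47/2,49/2] z:[61/2,65/2] -> miss, prune
    N20 x:[31,33] y:[47/2,63/2] z:[73/2,38] -> miss, prune
  N26 x:[55/3,22] y:[15,61/2] z:[26,43] -> miss, prune
  N30 x:[27,97/3] y:[29/2,22] z:[53/2,77/2] -> miss, prune
  N31 x:[68/3,77/3] y:[21/2,33/2] z:[23,79/2] -> miss, prune

Summary -> nodes [0, 10, 3, 4, 8, 12, 18, 20, 26, 30, 31]; box-tests=11; leaf-entries=2; first=P18

== RESULT ==
2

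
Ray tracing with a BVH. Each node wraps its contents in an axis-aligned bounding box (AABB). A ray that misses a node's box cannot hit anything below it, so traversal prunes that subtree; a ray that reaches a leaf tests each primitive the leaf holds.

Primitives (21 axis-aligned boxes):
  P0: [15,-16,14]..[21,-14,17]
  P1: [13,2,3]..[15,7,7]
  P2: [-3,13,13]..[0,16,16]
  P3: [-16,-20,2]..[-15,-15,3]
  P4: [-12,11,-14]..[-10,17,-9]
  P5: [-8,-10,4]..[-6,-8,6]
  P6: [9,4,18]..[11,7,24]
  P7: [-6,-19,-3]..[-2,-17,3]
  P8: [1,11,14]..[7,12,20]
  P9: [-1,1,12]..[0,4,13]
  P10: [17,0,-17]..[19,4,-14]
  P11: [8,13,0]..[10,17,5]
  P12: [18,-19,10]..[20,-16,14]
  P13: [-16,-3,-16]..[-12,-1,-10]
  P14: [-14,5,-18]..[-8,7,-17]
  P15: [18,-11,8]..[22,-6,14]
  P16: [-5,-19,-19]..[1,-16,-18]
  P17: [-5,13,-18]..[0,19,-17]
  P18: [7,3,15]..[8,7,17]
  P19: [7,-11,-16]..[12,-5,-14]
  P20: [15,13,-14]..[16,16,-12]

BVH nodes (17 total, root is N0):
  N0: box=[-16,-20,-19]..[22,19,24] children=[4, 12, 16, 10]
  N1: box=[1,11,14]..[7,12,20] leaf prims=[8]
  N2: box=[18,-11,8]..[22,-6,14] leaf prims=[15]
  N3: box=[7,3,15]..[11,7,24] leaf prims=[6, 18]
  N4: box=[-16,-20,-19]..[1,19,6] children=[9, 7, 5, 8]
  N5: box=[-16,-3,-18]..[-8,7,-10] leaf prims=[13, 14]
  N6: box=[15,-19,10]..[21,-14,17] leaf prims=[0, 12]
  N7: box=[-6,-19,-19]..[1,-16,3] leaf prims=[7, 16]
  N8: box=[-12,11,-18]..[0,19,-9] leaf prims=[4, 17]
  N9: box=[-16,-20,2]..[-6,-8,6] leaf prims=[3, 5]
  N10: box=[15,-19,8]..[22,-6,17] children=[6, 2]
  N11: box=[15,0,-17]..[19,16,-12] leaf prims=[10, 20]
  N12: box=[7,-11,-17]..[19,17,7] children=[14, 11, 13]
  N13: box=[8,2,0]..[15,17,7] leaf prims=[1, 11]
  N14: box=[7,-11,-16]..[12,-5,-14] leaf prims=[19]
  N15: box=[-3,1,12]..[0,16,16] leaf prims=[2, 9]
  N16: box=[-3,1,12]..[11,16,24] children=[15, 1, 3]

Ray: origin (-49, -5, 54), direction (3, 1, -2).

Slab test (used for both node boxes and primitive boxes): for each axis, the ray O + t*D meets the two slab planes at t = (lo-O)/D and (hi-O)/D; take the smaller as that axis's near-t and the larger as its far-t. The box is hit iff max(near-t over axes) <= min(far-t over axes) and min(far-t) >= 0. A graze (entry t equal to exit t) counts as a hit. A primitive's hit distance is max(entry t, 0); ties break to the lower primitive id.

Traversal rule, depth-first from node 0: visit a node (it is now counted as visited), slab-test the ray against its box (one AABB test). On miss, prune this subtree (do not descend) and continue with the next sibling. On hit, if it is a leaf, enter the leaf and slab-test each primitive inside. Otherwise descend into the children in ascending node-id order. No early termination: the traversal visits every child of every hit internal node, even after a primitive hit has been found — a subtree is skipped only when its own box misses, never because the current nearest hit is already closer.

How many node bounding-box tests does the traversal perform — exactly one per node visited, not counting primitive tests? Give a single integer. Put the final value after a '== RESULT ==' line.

Walk:
N0 x:[11,71/3] y:[-15,24] z:[15,73/2] -> hit [15,71/3], descend [4, 10, 12, 16]
  N4 x:[11,50/3] y:[-15,24] z:[24,73/2] -> miss, prune
  N10 x:[64/3,71/3] y:[-14,-1] z:[37/2,23] -> miss, prune
  N12 x:[56/3,68/3] y:[-6,22] z:[47/2,71/2] -> miss, prune
  N16 x:[46/3,20] y:[6,21] z:[15,21] -> hit [46/3,20], descend [1, 3, 15]
    N1 x:[50/3,56/3] y:[16,17] z:[17,20] -> hit [17,17] leaf, test {P8@t=17}
    N3 x:[56/3,20] y:[8,12] z:[15,39/2] -> miss, prune
    N15 x:[46/3,49/3] y:[6,21] z:[19,21] -> miss, prune

Visited [0, 4, 10, 12, 16, 1, 3, 15]. Tests: 8 box, 1 leaf. Nearest: P8.

== RESULT ==
8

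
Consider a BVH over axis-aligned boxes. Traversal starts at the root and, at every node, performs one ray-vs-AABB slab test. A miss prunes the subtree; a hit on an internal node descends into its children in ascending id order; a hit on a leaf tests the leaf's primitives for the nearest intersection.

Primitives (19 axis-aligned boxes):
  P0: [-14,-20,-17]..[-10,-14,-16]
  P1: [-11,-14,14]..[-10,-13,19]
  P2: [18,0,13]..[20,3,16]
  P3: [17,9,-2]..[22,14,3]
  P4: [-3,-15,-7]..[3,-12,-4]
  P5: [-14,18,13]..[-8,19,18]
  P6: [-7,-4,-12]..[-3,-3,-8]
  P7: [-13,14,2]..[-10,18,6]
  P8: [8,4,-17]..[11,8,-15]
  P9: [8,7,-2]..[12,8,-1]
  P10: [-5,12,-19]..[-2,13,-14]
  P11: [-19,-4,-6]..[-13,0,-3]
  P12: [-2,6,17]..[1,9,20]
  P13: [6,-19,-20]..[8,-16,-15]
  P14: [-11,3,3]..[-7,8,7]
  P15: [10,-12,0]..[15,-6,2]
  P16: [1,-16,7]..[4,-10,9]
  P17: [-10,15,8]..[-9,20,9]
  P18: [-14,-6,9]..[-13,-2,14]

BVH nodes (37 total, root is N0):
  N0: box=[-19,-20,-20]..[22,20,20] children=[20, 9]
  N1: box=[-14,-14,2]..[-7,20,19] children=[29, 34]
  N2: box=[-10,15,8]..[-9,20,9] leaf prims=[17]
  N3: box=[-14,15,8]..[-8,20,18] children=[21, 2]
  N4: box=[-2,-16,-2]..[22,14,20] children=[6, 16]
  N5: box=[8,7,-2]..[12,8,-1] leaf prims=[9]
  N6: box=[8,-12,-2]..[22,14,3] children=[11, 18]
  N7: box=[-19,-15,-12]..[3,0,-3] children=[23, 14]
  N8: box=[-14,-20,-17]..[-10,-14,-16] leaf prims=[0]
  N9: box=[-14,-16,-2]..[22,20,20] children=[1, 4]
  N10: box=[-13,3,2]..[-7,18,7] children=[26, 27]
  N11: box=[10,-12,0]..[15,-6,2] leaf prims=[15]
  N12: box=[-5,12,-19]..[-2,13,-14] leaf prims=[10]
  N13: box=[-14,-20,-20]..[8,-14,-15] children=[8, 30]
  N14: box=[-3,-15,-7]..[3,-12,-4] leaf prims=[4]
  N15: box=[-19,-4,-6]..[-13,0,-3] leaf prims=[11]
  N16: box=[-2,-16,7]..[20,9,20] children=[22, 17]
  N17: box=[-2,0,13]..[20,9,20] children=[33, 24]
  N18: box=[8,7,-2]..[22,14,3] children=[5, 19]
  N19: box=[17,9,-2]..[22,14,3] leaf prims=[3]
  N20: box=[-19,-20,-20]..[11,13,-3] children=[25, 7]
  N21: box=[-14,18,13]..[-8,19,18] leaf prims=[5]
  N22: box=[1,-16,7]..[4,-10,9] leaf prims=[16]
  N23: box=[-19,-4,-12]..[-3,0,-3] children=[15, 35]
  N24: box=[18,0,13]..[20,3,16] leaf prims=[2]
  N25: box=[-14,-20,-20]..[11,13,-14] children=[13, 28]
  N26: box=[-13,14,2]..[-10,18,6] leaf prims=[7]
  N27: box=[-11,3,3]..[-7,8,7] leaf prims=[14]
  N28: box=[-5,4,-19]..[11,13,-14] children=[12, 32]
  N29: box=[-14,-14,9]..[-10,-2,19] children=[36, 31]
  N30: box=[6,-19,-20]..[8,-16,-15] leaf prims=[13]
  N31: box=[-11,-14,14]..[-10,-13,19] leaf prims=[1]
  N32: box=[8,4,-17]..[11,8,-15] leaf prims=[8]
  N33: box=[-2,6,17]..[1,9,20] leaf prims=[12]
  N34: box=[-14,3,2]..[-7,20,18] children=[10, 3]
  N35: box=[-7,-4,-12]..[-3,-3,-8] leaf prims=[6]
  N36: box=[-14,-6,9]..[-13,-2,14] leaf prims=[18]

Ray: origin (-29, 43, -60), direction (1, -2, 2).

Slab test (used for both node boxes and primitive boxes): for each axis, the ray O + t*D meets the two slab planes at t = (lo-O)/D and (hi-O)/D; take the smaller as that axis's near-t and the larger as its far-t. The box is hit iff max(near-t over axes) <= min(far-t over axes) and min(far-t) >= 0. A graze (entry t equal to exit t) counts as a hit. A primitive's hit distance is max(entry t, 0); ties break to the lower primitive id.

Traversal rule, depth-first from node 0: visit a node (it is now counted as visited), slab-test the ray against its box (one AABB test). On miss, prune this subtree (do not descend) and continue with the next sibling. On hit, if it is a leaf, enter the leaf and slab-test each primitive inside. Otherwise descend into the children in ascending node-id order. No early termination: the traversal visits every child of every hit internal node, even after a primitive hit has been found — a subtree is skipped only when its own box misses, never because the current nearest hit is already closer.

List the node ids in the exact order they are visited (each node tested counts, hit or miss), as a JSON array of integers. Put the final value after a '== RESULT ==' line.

Trace the traversal:
N0 x:[10,51] y:[23/2,63/2] z:[20,40] -> hit [20,63/2], descend [9, 20]
  N9 x:[15,51] y:[23/2,59/2] z:[29,40] -> hit [29,59/2], descend [1, 4]
    N1 x:[15,22] y:[23/2,57/2] z:[31,79/2] -> miss, prune
    N4 x:[27,51] y:[29/2,59/2] z:[29,40] -> hit [29,59/2], descend [6, 16]
      N6 x:[37,51] y:[29/2,55/2] z:[29,63/2] -> miss, prune
      N16 x:[27,49] y:[17,59/2] z:[67/2,40] -> miss, prune
  N20 x:[10,40] y:[15,63/2] z:[20,57/2] -> hit [20,57/2], descend [7, 25]
    N7 x:[10,32] y:[43/2,29] z:[24,57/2] -> hit [24,57/2], descend [14, 23]
      N14 x:[26,32] y:[55/2,29] z:[53/2,28] -> hit [55/2,28] leaf, test {P4@t=55/2}
      N23 x:[10,26] y:[43/2,47/2] z:[24,57/2] -> miss, prune
    N25 x:[15,40] y:[15,63/2] z:[20,23] -> hit [20,23], descend [13, 28]
      N13 x:[15,37] y:[57/2,63/2] z:[20,45/2] -> miss, prune
      N28 x:[24,40] y:[15,39/2] z:[41/2,23] -> miss, prune

Summary -> nodes [0, 9, 1, 4, 6, 16, 20, 7, 14, 23, 25, 13, 28]; box-tests=13; leaf-entries=1; first=P4

== RESULT ==
[0, 9, 1, 4, 6, 16, 20, 7, 14, 23, 25, 13, 28]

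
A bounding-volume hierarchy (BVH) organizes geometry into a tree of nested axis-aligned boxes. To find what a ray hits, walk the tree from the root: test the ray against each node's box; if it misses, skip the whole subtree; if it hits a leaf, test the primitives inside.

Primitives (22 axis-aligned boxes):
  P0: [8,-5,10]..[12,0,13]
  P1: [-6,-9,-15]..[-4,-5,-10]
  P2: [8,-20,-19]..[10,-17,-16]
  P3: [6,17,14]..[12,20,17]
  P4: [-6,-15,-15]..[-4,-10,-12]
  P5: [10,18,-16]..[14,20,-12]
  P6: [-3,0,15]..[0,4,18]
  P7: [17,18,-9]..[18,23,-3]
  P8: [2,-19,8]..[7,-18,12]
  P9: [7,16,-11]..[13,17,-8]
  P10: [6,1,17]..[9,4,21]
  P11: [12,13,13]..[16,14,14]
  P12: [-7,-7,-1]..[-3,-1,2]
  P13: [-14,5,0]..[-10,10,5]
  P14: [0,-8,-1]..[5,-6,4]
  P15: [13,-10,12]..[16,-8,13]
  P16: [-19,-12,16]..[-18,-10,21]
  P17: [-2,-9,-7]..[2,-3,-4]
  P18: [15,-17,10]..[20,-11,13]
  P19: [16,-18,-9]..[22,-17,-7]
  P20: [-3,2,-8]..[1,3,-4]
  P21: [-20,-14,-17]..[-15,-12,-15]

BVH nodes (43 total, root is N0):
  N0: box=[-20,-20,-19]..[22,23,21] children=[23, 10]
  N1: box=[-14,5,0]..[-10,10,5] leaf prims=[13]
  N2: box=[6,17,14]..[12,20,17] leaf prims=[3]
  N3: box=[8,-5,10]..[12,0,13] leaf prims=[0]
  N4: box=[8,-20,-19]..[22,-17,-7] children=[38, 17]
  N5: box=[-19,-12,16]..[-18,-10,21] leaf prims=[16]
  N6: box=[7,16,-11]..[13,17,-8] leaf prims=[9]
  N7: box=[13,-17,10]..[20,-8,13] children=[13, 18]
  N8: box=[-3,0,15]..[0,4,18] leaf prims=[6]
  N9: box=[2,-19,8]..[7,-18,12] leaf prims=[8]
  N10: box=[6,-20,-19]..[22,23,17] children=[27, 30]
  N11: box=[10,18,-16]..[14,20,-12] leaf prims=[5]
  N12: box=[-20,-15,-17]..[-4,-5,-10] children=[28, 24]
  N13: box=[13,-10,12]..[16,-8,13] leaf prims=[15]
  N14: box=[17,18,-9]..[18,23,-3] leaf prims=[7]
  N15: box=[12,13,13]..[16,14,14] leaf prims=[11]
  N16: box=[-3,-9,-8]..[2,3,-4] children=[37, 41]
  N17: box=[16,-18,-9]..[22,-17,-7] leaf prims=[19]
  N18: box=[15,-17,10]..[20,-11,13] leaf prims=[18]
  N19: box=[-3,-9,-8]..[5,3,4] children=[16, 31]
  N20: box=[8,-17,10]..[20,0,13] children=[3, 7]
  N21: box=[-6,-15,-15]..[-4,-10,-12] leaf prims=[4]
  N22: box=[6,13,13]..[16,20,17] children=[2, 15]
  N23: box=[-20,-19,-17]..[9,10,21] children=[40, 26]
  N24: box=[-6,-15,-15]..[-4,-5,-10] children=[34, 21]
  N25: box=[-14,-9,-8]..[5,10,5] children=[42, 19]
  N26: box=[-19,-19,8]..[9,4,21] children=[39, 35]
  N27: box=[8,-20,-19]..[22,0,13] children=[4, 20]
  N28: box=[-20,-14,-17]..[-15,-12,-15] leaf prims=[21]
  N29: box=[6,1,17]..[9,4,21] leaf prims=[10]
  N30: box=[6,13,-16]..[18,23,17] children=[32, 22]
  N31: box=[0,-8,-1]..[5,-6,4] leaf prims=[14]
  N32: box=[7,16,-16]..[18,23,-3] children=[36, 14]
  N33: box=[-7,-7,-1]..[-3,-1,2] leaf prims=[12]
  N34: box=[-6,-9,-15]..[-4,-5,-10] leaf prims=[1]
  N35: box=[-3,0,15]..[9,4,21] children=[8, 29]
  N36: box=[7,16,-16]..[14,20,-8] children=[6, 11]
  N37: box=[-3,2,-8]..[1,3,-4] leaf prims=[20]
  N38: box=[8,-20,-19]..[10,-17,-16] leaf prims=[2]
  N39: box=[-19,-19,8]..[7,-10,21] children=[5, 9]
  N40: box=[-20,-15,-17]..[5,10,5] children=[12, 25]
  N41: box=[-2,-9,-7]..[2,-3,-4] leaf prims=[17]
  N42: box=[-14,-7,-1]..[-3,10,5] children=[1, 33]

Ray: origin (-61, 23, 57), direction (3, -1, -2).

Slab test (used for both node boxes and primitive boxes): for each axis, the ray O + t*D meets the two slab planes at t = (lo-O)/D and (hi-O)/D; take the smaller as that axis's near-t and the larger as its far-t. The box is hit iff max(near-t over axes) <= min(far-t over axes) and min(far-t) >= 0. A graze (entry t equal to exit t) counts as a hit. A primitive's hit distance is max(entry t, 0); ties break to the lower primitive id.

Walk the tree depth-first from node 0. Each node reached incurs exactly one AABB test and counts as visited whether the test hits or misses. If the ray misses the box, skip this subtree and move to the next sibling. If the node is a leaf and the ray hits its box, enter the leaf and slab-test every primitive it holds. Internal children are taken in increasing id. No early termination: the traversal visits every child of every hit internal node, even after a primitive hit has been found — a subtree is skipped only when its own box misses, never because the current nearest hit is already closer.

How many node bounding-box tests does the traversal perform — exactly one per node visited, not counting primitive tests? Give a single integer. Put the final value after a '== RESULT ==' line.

Trace the traversal:
N0 x:[41/3,83/3] y:[0,43] z:[18,38] -> hit [18,83/3], descend [10, 23]
  N10 x:[67/3,83/3] y:[0,43] z:[20,38] -> hit [67/3,83/3], descend [27, 30]
    N27 x:[23,83/3] y:[23,43] z:[22,38] -> hit [23,83/3], descend [4, 20]
      N4 x:[23,83/3] y:[40,43] z:[32,38] -> miss, prune
      N20 x:[23,27] y:[23,40] z:[22,47/2] -> hit [23,47/2], descend [3, 7]
        N3 x:[23,73/3] y:[23,28] z:[22,47/2] -> hit [23,47/2] leaf, test {P0@t=23}
        N7 x:[74/3,27] y:[31,40] z:[22,47/2] -> miss, prune
    N30 x:[67/3,79/3] y:[0,10] z:[20,73/2] -> miss, prune
  N23 x:[41/3,70/3] y:[13,42] z:[18,37] -> hit [18,70/3], descend [26, 40]
    N26 x:[14,70/3] y:[19,42] z:[18,49/2] -> hit [19,70/3], descend [35, 39]
      N35 x:[58/3,70/3] y:[19,23] z:[18,21] -> hit [58/3,21], descend [8, 29]
        N8 x:[58/3,61/3] y:[19,23] z:[39/2,21] -> hit [39/2,61/3] leaf, test {P6@t=39/2}
        N29 x:[67/3,70/3] y:[19,22] z:[18,20] -> miss, prune
      N39 x:[14,68/3] y:[33,42] z:[18,49/2] -> miss, prune
    N40 x:[41/3,22] y:[13,38] z:[26,37] -> miss, prune

order=[0, 10, 27, 4, 20, 3, 7, 30, 23, 26, 35, 8, 29, 39, 40]  |boxes|=15  |leaves|=2  hit=P6

== RESULT ==
15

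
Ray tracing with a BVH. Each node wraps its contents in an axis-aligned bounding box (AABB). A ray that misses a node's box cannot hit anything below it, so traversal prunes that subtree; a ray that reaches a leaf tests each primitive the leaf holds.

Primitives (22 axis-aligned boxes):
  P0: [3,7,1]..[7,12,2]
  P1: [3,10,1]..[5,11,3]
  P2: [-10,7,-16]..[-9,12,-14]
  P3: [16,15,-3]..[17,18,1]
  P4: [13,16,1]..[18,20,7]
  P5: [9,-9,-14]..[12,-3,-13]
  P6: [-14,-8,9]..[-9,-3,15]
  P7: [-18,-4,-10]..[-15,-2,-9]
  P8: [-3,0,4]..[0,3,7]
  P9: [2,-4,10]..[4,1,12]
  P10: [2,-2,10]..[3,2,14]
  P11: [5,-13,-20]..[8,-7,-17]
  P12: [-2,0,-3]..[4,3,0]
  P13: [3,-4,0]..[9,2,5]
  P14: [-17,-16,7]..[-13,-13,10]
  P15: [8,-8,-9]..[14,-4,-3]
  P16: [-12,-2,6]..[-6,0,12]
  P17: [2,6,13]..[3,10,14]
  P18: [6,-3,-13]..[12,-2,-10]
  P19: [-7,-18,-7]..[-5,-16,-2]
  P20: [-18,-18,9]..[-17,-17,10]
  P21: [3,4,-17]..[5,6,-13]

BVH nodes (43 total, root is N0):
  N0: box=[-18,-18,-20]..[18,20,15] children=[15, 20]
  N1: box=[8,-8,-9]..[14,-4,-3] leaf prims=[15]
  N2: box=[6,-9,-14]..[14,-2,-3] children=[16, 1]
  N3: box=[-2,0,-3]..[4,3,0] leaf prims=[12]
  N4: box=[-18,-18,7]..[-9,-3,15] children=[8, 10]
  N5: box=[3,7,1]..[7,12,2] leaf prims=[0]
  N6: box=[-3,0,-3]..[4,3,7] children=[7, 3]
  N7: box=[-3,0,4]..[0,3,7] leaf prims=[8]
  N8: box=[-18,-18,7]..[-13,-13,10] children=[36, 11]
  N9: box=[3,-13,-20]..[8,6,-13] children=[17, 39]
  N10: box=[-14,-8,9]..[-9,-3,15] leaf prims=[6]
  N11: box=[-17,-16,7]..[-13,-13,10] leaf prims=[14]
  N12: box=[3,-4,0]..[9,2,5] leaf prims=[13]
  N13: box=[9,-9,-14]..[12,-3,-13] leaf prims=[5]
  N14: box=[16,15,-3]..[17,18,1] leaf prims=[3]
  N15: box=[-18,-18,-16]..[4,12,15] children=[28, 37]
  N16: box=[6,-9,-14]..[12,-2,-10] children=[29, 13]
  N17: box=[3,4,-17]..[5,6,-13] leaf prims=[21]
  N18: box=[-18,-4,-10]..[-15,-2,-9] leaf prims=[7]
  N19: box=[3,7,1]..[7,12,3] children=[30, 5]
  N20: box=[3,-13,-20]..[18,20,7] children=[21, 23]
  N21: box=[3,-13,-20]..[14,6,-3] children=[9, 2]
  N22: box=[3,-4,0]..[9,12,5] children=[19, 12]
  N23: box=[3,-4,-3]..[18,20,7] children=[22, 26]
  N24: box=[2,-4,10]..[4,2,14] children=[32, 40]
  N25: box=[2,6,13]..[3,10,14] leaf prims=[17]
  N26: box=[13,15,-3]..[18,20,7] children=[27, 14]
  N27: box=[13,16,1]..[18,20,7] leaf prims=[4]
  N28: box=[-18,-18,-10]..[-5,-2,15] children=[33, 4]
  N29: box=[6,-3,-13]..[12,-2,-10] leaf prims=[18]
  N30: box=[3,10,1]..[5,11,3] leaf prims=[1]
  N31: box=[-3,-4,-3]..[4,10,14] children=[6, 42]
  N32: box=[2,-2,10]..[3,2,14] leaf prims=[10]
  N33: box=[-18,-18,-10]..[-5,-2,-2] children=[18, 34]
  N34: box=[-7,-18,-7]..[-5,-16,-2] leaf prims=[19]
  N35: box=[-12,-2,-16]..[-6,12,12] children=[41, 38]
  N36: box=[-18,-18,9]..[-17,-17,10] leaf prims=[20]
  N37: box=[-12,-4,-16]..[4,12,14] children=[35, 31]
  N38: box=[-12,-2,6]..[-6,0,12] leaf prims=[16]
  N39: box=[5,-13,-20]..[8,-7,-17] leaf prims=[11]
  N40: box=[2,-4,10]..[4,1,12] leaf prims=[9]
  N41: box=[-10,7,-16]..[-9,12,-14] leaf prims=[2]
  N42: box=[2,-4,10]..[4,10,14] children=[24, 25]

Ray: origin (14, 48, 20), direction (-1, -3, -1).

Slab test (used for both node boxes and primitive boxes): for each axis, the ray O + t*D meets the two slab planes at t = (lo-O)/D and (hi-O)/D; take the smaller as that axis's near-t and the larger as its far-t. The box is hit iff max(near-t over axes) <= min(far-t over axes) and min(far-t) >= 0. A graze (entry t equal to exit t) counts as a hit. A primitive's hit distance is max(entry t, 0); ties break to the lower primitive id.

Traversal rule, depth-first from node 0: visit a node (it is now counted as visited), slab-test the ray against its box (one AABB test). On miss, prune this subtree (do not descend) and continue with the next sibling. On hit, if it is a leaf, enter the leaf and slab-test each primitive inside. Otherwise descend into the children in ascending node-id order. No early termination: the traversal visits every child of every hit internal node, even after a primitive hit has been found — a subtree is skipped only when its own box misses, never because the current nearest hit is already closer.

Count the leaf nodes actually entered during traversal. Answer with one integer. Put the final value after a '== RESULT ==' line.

Trace the traversal:
N0 x:[-4,32] y:[28/3,22] z:[5,40] -> hit [28/3,22], descend [15, 20]
  N15 x:[10,32] y:[12,22] z:[5,36] -> hit [12,22], descend [28, 37]
    N28 x:[19,32] y:[50/3,22] z:[5,30] -> hit [19,22], descend [4, 33]
      N4 x:[23,32] y:[17,22] z:[5,13] -> miss, prune
      N33 x:[19,32] y:[50/3,22] z:[22,30] -> hit [22,22], descend [18, 34]
        N18 x:[29,32] y:[50/3,52/3] z:[29,30] -> miss, prune
        N34 x:[19,21] y:[64/3,22] z:[22,27] -> miss, prune
    N37 x:[10,26] y:[12,52/3] z:[6,36] -> hit [12,52/3], descend [31, 35]
      N31 x:[10,17] y:[38/3,52/3] z:[6,23] -> hit [38/3,17], descend [6, 42]
        N6 x:[10,17] y:[15,16] z:[13,23] -> hit [15,16], descend [3, 7]
          N3 x:[10,16] y:[15,16] z:[20,23] -> miss, prune
          N7 x:[14,17] y:[15,16] z:[13,16] -> hit [15,16] leaf, test {P8@t=15}
        N42 x:[10,12] y:[38/3,52/3] z:[6,10] -> miss, prune
      N35 x:[20,26] y:[12,50/3] z:[8,36] -> miss, prune
  N20 x:[-4,11] y:[28/3,61/3] z:[13,40] -> miss, prune

15 AABB tests over nodes [0, 15, 28, 4, 33, 18, 34, 37, 31, 6, 3, 7, 42, 35, 20]; 1 leaf entered; closest P8.

== RESULT ==
1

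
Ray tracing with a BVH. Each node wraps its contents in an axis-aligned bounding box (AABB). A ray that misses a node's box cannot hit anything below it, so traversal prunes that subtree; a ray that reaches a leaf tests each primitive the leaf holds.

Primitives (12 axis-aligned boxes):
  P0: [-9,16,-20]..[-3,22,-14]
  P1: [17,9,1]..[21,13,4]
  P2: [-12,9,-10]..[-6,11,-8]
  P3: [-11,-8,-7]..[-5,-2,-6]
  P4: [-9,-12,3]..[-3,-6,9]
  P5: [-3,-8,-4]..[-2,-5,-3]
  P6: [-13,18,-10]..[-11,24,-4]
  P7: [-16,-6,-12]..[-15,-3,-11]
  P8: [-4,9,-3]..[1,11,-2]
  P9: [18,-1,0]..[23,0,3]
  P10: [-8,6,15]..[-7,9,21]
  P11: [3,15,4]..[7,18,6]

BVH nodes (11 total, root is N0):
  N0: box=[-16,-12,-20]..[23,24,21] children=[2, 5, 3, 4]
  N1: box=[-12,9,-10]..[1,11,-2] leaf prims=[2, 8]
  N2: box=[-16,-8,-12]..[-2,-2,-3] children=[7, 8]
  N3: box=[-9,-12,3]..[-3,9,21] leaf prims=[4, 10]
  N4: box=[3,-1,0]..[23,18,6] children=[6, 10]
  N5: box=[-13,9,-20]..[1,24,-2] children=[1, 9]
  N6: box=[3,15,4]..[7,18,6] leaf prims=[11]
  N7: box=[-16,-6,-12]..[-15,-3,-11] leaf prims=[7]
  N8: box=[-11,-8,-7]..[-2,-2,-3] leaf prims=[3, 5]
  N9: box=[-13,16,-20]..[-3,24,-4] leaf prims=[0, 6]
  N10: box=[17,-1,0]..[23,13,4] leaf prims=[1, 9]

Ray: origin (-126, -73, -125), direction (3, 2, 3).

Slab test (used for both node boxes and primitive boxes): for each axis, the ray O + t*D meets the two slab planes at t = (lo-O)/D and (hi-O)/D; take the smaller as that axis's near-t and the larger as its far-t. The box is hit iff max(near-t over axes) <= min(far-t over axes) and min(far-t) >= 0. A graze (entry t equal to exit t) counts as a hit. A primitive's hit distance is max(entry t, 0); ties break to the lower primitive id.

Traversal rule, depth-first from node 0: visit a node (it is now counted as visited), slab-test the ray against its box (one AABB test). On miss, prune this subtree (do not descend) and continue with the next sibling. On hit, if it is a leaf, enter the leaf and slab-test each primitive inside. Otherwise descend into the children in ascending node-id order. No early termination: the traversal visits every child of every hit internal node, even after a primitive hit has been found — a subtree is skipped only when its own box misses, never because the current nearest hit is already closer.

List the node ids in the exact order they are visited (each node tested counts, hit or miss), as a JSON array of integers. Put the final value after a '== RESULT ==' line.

Traverse from the root:
N0 x:[110/3,149/3] y:[61/2,97/2] z:[35,146/3] -> hit [110/3,97/2], descend [2, 3, 4, 5]
  N2 x:[110/3,124/3] y:[65/2,71/2] z:[113/3,122/3] -> miss, prune
  N3 x:[39,41] y:[61/2,41] z:[128/3,146/3] -> miss, prune
  N4 x:[43,149/3] y:[36,91/2] z:[125/3,131/3] -> hit [43,131/3], descend [6, 10]
    N6 x:[43,133/3] y:[44,91/2] z:[43,131/3] -> miss, prune
    N10 x:[143/3,149/3] y:[36,43] z:[125/3,43] -> miss, prune
  N5 x:[113/3,127/3] y:[41,97/2] z:[35,41] -> hit [41,41], descend [1, 9]
    N1 x:[38,127/3] y:[41,42] z:[115/3,41] -> hit [41,41] leaf, test {P2(miss), P8@t=41}
    N9 x:[113/3,41] y:[89/2,97/2] z:[35,121/3] -> miss, prune

Visited [0, 2, 3, 4, 6, 10, 5, 1, 9]. Tests: 9 box, 1 leaf. Nearest: P8.

== RESULT ==
[0, 2, 3, 4, 6, 10, 5, 1, 9]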